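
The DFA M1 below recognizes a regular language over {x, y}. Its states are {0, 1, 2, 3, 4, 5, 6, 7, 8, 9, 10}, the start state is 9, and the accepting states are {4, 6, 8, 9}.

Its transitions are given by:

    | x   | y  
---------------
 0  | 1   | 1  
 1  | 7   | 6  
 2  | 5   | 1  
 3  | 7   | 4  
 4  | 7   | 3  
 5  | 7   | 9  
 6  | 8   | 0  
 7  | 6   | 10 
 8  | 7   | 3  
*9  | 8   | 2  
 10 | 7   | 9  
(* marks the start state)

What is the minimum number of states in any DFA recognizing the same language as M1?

6

P0 = {4,6,8,9} | {0,1,2,3,5,7,10}.
On input x, block {4,6,8,9} splits into {4,8} and {6,9}.
Split {0,1,2,3,5,7,10} by δ(·,x) → {0,1,2,3,5,10} and {7}.
On input x, block {0,1,2,3,5,10} splits into {1,3,5,10} and {0,2}.
Refine {1,3,5,10} on symbol y: members go to different blocks, giving {1,5,10} and {3}.
Stable partition: {4,8} | {1,5,10} | {6,9} | {7} | {0,2} | {3} — 6 equivalence classes.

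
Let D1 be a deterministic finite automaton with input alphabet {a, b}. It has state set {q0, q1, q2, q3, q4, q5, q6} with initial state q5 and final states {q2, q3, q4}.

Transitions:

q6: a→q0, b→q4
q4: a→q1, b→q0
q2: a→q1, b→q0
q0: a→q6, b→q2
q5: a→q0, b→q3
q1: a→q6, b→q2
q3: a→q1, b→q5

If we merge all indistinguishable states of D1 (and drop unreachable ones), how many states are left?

2

P0 = {q2,q3,q4} | {q0,q1,q5,q6}.
The partition is now stable with 2 blocks: {q2,q3,q4} | {q0,q1,q5,q6}.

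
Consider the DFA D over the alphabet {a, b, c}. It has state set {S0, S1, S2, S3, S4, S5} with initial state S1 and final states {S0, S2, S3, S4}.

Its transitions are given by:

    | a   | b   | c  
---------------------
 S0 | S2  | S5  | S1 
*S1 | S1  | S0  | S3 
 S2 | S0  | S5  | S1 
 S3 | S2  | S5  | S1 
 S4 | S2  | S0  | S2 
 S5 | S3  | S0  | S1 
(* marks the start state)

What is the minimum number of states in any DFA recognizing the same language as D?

States {S4} cannot be reached from the start state, so discard them.
P0 = {S0,S2,S3} | {S1,S5}.
On input a, block {S1,S5} splits into {S1} and {S5}.
No further refinement is possible. Final partition (3 blocks): {S0,S2,S3} | {S1} | {S5}.

3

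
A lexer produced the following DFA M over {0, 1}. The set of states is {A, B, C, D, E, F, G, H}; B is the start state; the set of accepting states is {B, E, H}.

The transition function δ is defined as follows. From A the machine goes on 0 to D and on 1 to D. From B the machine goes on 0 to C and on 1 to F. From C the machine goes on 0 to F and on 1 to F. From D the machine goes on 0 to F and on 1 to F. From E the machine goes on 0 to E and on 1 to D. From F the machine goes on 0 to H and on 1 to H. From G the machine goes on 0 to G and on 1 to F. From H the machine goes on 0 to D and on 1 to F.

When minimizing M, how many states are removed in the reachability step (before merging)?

Starting at B and following transitions, the reachable set is {B, C, D, F, H}. That leaves A, E, G unreachable — 3 in total.

3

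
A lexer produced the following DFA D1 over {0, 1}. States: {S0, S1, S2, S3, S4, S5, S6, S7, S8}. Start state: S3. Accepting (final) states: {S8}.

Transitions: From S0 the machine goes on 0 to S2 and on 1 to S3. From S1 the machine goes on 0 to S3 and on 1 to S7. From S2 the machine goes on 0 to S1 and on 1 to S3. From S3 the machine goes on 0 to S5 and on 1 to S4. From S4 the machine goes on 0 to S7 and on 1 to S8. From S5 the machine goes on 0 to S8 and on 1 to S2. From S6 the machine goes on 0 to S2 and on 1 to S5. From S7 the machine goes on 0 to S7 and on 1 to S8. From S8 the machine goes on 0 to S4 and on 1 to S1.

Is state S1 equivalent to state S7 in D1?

No

First remove the unreachable states {S0,S6}; 7 states remain.
P0 = {S8} | {S1,S2,S3,S4,S5,S7}.
Refine {S1,S2,S3,S4,S5,S7} on symbol 0: members go to different blocks, giving {S1,S2,S3,S4,S7} and {S5}.
Refine {S1,S2,S3,S4,S7} on symbol 0: members go to different blocks, giving {S1,S2,S4,S7} and {S3}.
Refine {S1,S2,S4,S7} on symbol 0: members go to different blocks, giving {S2,S4,S7} and {S1}.
Refine {S2,S4,S7} on symbol 0: members go to different blocks, giving {S4,S7} and {S2}.
No further refinement is possible. Final partition (6 blocks): {S8} | {S4,S7} | {S5} | {S3} | {S1} | {S2}.
S1 and S7 end up in different blocks, so they are distinguishable. For instance, the string '1' is accepted from only S7.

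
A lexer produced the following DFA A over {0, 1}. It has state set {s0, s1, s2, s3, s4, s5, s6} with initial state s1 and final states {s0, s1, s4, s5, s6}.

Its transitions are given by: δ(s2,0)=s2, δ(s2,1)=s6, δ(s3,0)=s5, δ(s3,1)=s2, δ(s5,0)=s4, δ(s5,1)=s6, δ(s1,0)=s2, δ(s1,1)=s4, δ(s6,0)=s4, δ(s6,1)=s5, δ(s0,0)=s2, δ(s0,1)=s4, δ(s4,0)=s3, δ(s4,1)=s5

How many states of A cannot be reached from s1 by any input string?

1

BFS from s1 reaches {s1, s2, s3, s4, s5, s6}; the 1 state(s) s0 are never visited.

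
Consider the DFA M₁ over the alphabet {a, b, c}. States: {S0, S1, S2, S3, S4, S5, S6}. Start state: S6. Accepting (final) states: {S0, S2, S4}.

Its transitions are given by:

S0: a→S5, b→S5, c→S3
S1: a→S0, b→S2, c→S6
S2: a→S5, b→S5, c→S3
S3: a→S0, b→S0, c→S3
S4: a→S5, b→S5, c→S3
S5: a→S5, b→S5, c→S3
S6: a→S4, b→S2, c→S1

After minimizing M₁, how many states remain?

3

All states are reachable from the start state.
P0 = {S0,S2,S4} | {S1,S3,S5,S6}.
On input a, block {S1,S3,S5,S6} splits into {S1,S3,S6} and {S5}.
No further refinement is possible. Final partition (3 blocks): {S0,S2,S4} | {S1,S3,S6} | {S5}.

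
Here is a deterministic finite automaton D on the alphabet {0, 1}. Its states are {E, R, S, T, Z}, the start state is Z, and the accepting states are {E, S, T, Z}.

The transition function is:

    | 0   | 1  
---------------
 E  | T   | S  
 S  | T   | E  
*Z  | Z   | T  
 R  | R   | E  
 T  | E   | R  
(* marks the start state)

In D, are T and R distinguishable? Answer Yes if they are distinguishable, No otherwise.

Yes

Every state is reachable, so we keep all 5.
Start with accepting vs non-accepting: {E,S,T,Z} | {R}.
Split {E,S,T,Z} by δ(·,1) → {E,S,Z} and {T}.
Split {E,S,Z} by δ(·,0) → {E,S} and {Z}.
No further refinement is possible. Final partition (4 blocks): {E,S} | {R} | {T} | {Z}.
T and R end up in different blocks, so they are distinguishable. For instance, the string 'ε' is accepted from only T.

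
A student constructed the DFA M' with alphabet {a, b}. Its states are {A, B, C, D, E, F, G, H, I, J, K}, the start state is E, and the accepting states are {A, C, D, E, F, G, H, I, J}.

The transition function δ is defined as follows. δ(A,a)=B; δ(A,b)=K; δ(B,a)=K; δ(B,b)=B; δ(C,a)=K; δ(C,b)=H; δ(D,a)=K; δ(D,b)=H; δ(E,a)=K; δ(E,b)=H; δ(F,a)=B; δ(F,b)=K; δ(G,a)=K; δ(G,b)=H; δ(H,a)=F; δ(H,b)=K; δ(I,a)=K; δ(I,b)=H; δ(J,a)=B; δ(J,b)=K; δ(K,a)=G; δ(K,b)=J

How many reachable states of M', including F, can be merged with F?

Reachable states from the start: {B,E,F,G,H,J,K}. Unreachable: {A,C,D,I} — drop them.
P0 = {E,F,G,H,J} | {B,K}.
Refine {E,F,G,H,J} on symbol a: members go to different blocks, giving {E,F,G,J} and {H}.
On input b, block {E,F,G,J} splits into {E,G} and {F,J}.
Split {B,K} by δ(·,a) → {B} and {K}.
Stable partition: {E,G} | {B} | {H} | {F,J} | {K} — 5 equivalence classes.
State F belongs to the block {F,J}, which has 2 states.

2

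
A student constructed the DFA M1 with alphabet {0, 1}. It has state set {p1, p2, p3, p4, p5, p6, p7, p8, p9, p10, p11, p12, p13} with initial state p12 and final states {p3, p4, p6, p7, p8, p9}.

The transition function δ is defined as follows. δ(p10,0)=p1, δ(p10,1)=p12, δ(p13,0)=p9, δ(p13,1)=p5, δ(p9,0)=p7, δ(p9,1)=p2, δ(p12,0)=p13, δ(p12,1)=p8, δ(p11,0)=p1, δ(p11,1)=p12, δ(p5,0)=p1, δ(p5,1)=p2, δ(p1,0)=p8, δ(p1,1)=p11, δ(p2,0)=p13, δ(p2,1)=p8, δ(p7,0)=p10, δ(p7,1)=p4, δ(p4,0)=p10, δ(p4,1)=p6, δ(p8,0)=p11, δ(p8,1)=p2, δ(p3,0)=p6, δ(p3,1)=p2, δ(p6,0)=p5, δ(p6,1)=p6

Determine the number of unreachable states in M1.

Starting at p12 and following transitions, the reachable set is {p1, p2, p4, p5, p6, p7, p8, p9, p10, p11, p12, p13}. That leaves p3 unreachable — 1 in total.

1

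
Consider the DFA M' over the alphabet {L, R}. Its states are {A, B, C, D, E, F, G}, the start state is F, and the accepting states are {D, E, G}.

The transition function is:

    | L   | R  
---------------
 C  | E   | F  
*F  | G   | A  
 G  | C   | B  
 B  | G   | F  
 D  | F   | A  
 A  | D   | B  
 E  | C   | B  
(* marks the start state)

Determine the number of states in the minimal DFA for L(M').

Every state is reachable, so we keep all 7.
Initial partition by acceptance: {D,E,G} | {A,B,C,F}.
The partition is now stable with 2 blocks: {D,E,G} | {A,B,C,F}.

2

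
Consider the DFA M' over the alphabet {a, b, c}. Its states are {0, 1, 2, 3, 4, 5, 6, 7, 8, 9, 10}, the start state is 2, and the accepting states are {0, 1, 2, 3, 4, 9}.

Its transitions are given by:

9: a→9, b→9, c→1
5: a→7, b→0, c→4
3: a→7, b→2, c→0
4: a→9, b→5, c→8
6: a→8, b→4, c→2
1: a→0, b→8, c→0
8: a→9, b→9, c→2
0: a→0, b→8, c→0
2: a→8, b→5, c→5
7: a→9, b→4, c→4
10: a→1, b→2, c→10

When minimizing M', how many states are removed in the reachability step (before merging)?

3

BFS from 2 reaches {0, 1, 2, 4, 5, 7, 8, 9}; the 3 state(s) 3, 6, 10 are never visited.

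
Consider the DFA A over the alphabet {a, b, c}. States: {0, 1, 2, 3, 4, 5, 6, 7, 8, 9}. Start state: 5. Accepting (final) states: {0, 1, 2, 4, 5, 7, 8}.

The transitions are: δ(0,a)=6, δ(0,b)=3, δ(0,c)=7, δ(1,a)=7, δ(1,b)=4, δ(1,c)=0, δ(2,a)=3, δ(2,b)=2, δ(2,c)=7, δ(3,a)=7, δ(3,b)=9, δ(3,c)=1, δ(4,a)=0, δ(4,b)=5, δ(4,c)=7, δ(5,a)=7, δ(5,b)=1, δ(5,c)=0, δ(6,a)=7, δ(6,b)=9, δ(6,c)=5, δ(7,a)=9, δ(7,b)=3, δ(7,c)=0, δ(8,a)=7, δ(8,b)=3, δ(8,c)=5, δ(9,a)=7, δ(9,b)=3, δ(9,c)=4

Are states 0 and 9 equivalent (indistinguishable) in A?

No

First remove the unreachable states {2,8}; 8 states remain.
P0 = {0,1,4,5,7} | {3,6,9}.
Refine {0,1,4,5,7} on symbol a: members go to different blocks, giving {1,4,5} and {0,7}.
No further refinement is possible. Final partition (3 blocks): {1,4,5} | {3,6,9} | {0,7}.
0 and 9 end up in different blocks, so they are distinguishable. For instance, the string 'ε' is accepted from only 0.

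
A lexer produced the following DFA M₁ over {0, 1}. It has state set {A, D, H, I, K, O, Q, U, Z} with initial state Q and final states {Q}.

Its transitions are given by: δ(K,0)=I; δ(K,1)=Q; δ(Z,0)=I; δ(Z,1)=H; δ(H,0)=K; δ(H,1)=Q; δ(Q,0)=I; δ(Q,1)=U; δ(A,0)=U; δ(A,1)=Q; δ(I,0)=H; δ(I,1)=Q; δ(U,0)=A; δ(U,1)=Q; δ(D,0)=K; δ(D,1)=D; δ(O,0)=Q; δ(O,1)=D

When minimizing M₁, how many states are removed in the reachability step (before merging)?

BFS from Q reaches {A, H, I, K, Q, U}; the 3 state(s) D, O, Z are never visited.

3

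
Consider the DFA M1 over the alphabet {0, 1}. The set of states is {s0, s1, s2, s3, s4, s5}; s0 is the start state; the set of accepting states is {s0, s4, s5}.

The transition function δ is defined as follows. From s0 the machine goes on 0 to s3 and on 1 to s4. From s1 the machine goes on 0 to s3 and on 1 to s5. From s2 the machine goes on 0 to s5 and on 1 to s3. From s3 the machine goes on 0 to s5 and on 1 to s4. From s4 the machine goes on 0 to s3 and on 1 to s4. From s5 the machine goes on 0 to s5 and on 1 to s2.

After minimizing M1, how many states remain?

4

States {s1} cannot be reached from the start state, so discard them.
Initial partition by acceptance: {s0,s4,s5} | {s2,s3}.
Refine {s0,s4,s5} on symbol 0: members go to different blocks, giving {s0,s4} and {s5}.
Split {s2,s3} by δ(·,1) → {s2} and {s3}.
No further refinement is possible. Final partition (4 blocks): {s0,s4} | {s2} | {s5} | {s3}.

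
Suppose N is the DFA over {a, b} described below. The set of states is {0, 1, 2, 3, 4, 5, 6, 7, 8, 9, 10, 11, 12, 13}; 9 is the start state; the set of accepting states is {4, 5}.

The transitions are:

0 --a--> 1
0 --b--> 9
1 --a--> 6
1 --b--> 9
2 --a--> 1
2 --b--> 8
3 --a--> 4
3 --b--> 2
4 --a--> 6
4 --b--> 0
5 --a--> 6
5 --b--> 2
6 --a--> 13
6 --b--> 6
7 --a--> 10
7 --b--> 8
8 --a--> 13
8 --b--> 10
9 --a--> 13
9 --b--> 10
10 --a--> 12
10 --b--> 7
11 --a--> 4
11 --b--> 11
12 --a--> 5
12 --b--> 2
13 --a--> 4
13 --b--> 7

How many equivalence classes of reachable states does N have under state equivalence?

Reachable states from the start: {0,1,2,4,5,6,7,8,9,10,12,13}. Unreachable: {3,11} — drop them.
Initial partition by acceptance: {4,5} | {0,1,2,6,7,8,9,10,12,13}.
Split {0,1,2,6,7,8,9,10,12,13} by δ(·,a) → {0,1,2,6,7,8,9,10} and {12,13}.
On input a, block {0,1,2,6,7,8,9,10} splits into {0,1,2,7} and {6,8,9,10}.
Refine {0,1,2,7} on symbol a: members go to different blocks, giving {0,2} and {1,7}.
On input b, block {12,13} splits into {12} and {13}.
Refine {6,8,9,10} on symbol a: members go to different blocks, giving {6,8,9} and {10}.
On input b, block {6,8,9} splits into {8,9} and {6}.
Split {1,7} by δ(·,a) → {1} and {7}.
The partition is now stable with 9 blocks: {4,5} | {0,2} | {12} | {8,9} | {1} | {13} | {10} | {6} | {7}.

9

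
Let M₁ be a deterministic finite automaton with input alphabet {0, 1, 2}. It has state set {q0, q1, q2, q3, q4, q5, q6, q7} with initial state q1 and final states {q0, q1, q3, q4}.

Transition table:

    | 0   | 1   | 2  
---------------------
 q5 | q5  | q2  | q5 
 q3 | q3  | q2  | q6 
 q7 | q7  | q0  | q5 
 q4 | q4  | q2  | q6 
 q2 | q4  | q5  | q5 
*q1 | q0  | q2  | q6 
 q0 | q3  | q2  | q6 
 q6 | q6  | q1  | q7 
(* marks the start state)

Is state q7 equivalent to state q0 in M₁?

All states are reachable from the start state.
Start with accepting vs non-accepting: {q0,q1,q3,q4} | {q2,q5,q6,q7}.
Refine {q2,q5,q6,q7} on symbol 0: members go to different blocks, giving {q5,q6,q7} and {q2}.
Split {q5,q6,q7} by δ(·,1) → {q6,q7} and {q5}.
On input 2, block {q6,q7} splits into {q6} and {q7}.
No further refinement is possible. Final partition (5 blocks): {q0,q1,q3,q4} | {q6} | {q2} | {q5} | {q7}.
q7 and q0 end up in different blocks, so they are distinguishable. For instance, the string 'ε' is accepted from only q0.

No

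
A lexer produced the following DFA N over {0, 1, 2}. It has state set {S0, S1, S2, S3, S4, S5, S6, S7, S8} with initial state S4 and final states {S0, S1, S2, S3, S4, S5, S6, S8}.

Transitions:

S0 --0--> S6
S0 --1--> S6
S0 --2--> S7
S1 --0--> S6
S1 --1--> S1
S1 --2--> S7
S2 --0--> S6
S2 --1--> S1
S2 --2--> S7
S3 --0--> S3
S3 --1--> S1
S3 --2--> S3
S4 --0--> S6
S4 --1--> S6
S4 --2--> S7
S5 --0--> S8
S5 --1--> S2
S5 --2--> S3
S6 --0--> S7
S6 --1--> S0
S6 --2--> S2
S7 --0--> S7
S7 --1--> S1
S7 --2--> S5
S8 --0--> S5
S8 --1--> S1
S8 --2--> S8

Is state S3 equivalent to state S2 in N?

All states are reachable from the start state.
Start with accepting vs non-accepting: {S0,S1,S2,S3,S4,S5,S6,S8} | {S7}.
Refine {S0,S1,S2,S3,S4,S5,S6,S8} on symbol 0: members go to different blocks, giving {S0,S1,S2,S3,S4,S5,S8} and {S6}.
Split {S0,S1,S2,S3,S4,S5,S8} by δ(·,0) → {S0,S1,S2,S4} and {S3,S5,S8}.
Refine {S0,S1,S2,S4} on symbol 1: members go to different blocks, giving {S0,S4} and {S1,S2}.
Stable partition: {S0,S4} | {S7} | {S6} | {S3,S5,S8} | {S1,S2} — 5 equivalence classes.
S3 and S2 end up in different blocks, so they are distinguishable. For instance, the string '2' is accepted from only S3.

No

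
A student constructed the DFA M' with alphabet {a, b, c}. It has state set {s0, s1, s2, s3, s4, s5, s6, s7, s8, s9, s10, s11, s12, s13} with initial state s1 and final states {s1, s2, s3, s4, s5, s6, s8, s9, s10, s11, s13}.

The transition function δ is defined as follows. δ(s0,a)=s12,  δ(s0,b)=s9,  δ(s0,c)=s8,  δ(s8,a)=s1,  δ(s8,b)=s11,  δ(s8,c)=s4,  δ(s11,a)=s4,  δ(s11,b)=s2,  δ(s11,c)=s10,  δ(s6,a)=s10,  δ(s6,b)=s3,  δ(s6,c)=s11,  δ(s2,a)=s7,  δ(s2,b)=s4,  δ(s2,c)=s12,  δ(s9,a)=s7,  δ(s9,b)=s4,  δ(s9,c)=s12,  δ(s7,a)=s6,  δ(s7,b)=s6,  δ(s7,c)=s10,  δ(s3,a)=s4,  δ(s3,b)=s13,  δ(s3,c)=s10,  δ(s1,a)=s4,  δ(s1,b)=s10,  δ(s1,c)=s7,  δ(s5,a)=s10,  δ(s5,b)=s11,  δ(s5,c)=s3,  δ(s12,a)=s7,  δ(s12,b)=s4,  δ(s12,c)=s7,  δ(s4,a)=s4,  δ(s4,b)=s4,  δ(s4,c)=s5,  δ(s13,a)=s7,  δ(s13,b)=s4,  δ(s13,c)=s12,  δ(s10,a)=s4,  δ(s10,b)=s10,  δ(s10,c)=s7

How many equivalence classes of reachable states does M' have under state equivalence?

Reachable states from the start: {s1,s2,s3,s4,s5,s6,s7,s10,s11,s12,s13}. Unreachable: {s0,s8,s9} — drop them.
P0 = {s1,s2,s3,s4,s5,s6,s10,s11,s13} | {s7,s12}.
Split {s1,s2,s3,s4,s5,s6,s10,s11,s13} by δ(·,a) → {s1,s3,s4,s5,s6,s10,s11} and {s2,s13}.
Refine {s1,s3,s4,s5,s6,s10,s11} on symbol b: members go to different blocks, giving {s1,s4,s5,s6,s10} and {s3,s11}.
Split {s1,s4,s5,s6,s10} by δ(·,b) → {s1,s4,s10} and {s5,s6}.
Split {s1,s4,s10} by δ(·,c) → {s1,s10} and {s4}.
Refine {s7,s12} on symbol a: members go to different blocks, giving {s7} and {s12}.
Stable partition: {s1,s10} | {s7} | {s2,s13} | {s3,s11} | {s5,s6} | {s4} | {s12} — 7 equivalence classes.

7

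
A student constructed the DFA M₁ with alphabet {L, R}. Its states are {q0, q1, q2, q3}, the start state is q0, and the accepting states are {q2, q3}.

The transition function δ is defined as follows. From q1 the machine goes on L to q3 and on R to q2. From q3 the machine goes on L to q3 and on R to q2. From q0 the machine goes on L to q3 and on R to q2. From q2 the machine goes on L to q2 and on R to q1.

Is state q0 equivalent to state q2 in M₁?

Every state is reachable, so we keep all 4.
Start with accepting vs non-accepting: {q2,q3} | {q0,q1}.
On input R, block {q2,q3} splits into {q2} and {q3}.
Stable partition: {q2} | {q0,q1} | {q3} — 3 equivalence classes.
q0 and q2 end up in different blocks, so they are distinguishable. For instance, the string 'ε' is accepted from only q2.

No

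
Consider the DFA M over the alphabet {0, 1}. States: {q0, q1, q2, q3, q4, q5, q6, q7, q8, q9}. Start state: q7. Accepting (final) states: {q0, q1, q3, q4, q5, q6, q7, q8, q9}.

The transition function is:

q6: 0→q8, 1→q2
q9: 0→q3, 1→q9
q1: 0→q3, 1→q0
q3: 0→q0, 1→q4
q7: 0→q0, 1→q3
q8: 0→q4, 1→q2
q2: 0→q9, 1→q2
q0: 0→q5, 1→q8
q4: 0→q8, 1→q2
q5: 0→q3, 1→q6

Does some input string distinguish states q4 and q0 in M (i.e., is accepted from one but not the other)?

Reachable states from the start: {q0,q2,q3,q4,q5,q6,q7,q8,q9}. Unreachable: {q1} — drop them.
Initial partition by acceptance: {q0,q3,q4,q5,q6,q7,q8,q9} | {q2}.
On input 1, block {q0,q3,q4,q5,q6,q7,q8,q9} splits into {q0,q3,q5,q7,q9} and {q4,q6,q8}.
Refine {q0,q3,q5,q7,q9} on symbol 1: members go to different blocks, giving {q0,q3,q5} and {q7,q9}.
Split {q7,q9} by δ(·,1) → {q7} and {q9}.
No further refinement is possible. Final partition (5 blocks): {q0,q3,q5} | {q2} | {q4,q6,q8} | {q7} | {q9}.
q4 and q0 end up in different blocks, so they are distinguishable. For instance, the string '1' is accepted from only q0.

Yes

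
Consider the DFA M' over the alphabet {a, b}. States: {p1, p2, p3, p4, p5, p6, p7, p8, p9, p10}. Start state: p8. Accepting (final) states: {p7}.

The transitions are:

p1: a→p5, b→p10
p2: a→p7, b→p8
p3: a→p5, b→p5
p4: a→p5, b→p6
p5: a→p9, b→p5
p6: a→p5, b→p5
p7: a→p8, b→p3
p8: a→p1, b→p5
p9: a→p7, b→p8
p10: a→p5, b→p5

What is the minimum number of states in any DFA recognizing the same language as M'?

First remove the unreachable states {p2,p4,p6}; 7 states remain.
Initial partition by acceptance: {p7} | {p1,p3,p5,p8,p9,p10}.
Split {p1,p3,p5,p8,p9,p10} by δ(·,a) → {p1,p3,p5,p8,p10} and {p9}.
On input a, block {p1,p3,p5,p8,p10} splits into {p1,p3,p8,p10} and {p5}.
On input a, block {p1,p3,p8,p10} splits into {p1,p3,p10} and {p8}.
Split {p1,p3,p10} by δ(·,b) → {p3,p10} and {p1}.
The partition is now stable with 6 blocks: {p7} | {p3,p10} | {p9} | {p5} | {p8} | {p1}.

6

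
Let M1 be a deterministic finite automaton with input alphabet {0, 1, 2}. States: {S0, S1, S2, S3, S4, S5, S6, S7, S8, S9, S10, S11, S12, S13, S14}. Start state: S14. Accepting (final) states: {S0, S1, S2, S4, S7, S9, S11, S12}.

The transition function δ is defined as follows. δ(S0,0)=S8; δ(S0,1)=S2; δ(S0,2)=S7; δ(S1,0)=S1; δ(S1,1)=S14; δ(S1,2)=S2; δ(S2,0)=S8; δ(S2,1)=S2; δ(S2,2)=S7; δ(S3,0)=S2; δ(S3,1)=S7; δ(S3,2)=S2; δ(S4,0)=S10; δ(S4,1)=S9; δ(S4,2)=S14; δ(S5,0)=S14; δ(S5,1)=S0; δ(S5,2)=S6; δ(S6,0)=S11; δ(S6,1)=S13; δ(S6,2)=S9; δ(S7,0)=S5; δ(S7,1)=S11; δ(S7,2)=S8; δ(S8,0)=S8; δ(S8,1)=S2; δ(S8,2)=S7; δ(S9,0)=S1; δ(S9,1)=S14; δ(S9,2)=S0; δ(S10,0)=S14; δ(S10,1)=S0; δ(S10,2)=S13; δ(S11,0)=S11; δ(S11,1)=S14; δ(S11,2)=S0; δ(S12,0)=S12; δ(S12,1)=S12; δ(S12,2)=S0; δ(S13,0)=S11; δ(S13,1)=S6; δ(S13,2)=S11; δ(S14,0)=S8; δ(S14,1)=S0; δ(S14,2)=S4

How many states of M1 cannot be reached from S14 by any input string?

BFS from S14 reaches {S0, S1, S2, S4, S5, S6, S7, S8, S9, S10, S11, S13, S14}; the 2 state(s) S3, S12 are never visited.

2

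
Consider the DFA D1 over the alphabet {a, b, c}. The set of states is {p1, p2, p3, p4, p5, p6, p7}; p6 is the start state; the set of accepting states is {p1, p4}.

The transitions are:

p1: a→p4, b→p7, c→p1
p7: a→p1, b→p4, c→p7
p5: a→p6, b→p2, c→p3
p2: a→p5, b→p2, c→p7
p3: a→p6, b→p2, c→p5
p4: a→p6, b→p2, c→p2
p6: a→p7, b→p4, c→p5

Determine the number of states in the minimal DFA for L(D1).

Initial partition by acceptance: {p1,p4} | {p2,p3,p5,p6,p7}.
On input a, block {p1,p4} splits into {p1} and {p4}.
Split {p2,p3,p5,p6,p7} by δ(·,a) → {p2,p3,p5,p6} and {p7}.
Split {p2,p3,p5,p6} by δ(·,a) → {p2,p3,p5} and {p6}.
Split {p2,p3,p5} by δ(·,a) → {p3,p5} and {p2}.
Stable partition: {p1} | {p3,p5} | {p4} | {p7} | {p6} | {p2} — 6 equivalence classes.

6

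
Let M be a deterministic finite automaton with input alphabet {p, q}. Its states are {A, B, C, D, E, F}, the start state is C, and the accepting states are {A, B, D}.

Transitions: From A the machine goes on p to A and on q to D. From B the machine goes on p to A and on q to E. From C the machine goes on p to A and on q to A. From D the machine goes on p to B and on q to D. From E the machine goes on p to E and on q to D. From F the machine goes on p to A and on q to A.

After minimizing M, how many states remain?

States {F} cannot be reached from the start state, so discard them.
Start with accepting vs non-accepting: {A,B,D} | {C,E}.
Split {A,B,D} by δ(·,q) → {A,D} and {B}.
On input p, block {A,D} splits into {A} and {D}.
On input p, block {C,E} splits into {C} and {E}.
No further refinement is possible. Final partition (5 blocks): {A} | {C} | {B} | {D} | {E}.

5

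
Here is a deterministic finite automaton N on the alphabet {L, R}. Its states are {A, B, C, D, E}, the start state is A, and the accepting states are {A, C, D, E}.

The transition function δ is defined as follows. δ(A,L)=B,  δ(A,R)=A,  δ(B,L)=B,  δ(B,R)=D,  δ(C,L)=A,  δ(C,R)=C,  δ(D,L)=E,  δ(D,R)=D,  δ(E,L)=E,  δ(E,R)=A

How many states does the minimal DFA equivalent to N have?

4

Reachable states from the start: {A,B,D,E}. Unreachable: {C} — drop them.
Start with accepting vs non-accepting: {A,D,E} | {B}.
Refine {A,D,E} on symbol L: members go to different blocks, giving {D,E} and {A}.
Refine {D,E} on symbol R: members go to different blocks, giving {D} and {E}.
Stable partition: {D} | {B} | {A} | {E} — 4 equivalence classes.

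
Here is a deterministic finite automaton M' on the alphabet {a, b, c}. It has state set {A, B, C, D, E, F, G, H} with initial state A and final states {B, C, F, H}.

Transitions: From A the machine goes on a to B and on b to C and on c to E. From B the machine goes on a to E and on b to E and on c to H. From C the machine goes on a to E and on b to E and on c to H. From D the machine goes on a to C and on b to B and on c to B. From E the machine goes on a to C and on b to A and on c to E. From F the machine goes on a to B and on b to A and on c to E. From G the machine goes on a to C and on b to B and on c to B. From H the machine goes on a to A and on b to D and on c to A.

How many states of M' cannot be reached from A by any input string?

No path from A leads to F, G; the other 6 states are all reachable.

2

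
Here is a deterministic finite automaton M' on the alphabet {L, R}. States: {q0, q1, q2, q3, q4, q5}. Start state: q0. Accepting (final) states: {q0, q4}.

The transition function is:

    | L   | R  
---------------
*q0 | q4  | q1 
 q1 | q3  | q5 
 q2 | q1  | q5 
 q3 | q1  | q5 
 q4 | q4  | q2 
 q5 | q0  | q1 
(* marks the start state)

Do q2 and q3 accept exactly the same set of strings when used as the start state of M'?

Every state is reachable, so we keep all 6.
Start with accepting vs non-accepting: {q0,q4} | {q1,q2,q3,q5}.
Refine {q1,q2,q3,q5} on symbol L: members go to different blocks, giving {q1,q2,q3} and {q5}.
No further refinement is possible. Final partition (3 blocks): {q0,q4} | {q1,q2,q3} | {q5}.
q2 and q3 lie in the same block of the stable partition, so they are equivalent — no string distinguishes them.

Yes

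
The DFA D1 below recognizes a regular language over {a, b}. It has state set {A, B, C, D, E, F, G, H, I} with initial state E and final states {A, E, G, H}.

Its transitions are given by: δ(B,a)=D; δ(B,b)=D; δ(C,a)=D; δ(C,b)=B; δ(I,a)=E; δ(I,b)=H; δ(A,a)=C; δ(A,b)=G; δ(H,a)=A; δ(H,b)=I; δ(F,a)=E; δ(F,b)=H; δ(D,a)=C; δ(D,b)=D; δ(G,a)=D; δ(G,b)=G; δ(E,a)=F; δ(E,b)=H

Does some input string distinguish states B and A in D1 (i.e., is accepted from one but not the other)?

Yes

Initial partition by acceptance: {A,E,G,H} | {B,C,D,F,I}.
On input a, block {A,E,G,H} splits into {A,E,G} and {H}.
On input b, block {A,E,G} splits into {A,G} and {E}.
Refine {B,C,D,F,I} on symbol a: members go to different blocks, giving {B,C,D} and {F,I}.
The partition is now stable with 5 blocks: {A,G} | {B,C,D} | {H} | {E} | {F,I}.
B and A end up in different blocks, so they are distinguishable. For instance, the string 'ε' is accepted from only A.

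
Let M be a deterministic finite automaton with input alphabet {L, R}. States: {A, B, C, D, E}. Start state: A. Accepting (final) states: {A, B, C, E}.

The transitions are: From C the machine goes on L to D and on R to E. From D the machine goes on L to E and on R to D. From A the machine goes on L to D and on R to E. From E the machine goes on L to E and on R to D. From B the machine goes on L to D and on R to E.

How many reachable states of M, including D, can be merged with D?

First remove the unreachable states {B,C}; 3 states remain.
P0 = {A,E} | {D}.
On input L, block {A,E} splits into {A} and {E}.
No further refinement is possible. Final partition (3 blocks): {A} | {D} | {E}.
The equivalence class containing D is {D}, of size 1.

1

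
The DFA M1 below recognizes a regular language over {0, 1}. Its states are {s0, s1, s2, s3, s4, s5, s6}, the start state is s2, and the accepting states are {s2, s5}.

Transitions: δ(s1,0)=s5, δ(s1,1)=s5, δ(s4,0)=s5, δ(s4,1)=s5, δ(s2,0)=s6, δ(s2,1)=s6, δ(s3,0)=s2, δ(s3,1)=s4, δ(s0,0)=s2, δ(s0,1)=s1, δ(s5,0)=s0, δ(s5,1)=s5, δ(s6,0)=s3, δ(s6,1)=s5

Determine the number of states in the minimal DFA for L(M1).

5

Start with accepting vs non-accepting: {s2,s5} | {s0,s1,s3,s4,s6}.
Refine {s2,s5} on symbol 1: members go to different blocks, giving {s2} and {s5}.
On input 0, block {s0,s1,s3,s4,s6} splits into {s0,s3} and {s1,s4} and {s6}.
The partition is now stable with 5 blocks: {s2} | {s0,s3} | {s5} | {s1,s4} | {s6}.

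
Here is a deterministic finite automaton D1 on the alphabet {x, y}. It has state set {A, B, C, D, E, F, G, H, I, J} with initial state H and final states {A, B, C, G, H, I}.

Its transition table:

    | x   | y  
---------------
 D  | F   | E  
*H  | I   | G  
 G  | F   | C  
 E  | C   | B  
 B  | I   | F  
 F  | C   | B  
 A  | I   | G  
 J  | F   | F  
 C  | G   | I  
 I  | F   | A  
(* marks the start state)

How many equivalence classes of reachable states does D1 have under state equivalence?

4

States {D,E,J} cannot be reached from the start state, so discard them.
Start with accepting vs non-accepting: {A,B,C,G,H,I} | {F}.
Split {A,B,C,G,H,I} by δ(·,x) → {A,B,C,H} and {G,I}.
On input y, block {A,B,C,H} splits into {A,C,H} and {B}.
No further refinement is possible. Final partition (4 blocks): {A,C,H} | {F} | {G,I} | {B}.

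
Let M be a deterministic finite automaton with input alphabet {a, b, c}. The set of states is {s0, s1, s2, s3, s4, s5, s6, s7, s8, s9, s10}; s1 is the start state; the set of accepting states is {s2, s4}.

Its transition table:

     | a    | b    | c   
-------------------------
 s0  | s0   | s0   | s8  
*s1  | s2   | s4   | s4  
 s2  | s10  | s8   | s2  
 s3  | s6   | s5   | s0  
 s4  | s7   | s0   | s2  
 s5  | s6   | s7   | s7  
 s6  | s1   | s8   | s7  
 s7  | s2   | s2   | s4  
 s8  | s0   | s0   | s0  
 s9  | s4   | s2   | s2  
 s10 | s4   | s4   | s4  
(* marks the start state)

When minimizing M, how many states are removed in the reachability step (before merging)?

BFS from s1 reaches {s0, s1, s2, s4, s7, s8, s10}; the 4 state(s) s3, s5, s6, s9 are never visited.

4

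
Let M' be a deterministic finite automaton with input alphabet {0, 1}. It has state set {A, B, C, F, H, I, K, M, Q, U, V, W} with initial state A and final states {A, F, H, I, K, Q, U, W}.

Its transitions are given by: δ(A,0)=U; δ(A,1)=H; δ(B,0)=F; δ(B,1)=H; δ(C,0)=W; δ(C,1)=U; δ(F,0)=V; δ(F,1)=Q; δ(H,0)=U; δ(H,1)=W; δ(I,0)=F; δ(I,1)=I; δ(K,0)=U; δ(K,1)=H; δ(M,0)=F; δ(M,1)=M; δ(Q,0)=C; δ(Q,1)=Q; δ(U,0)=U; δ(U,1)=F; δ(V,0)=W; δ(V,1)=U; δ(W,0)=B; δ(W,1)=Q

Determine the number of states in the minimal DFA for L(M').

States {I,K,M} cannot be reached from the start state, so discard them.
Initial partition by acceptance: {A,F,H,Q,U,W} | {B,C,V}.
Refine {A,F,H,Q,U,W} on symbol 0: members go to different blocks, giving {F,Q,W} and {A,H,U}.
Split {A,H,U} by δ(·,1) → {H,U} and {A}.
Stable partition: {F,Q,W} | {B,C,V} | {H,U} | {A} — 4 equivalence classes.

4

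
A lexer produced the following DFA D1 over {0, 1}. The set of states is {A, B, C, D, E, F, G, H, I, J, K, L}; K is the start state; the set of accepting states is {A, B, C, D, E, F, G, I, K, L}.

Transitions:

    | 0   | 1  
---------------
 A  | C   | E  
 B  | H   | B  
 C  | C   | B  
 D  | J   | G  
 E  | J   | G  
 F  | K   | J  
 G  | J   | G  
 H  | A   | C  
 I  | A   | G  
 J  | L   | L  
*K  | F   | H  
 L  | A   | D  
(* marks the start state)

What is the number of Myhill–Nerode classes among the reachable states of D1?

States {I} cannot be reached from the start state, so discard them.
Initial partition by acceptance: {A,B,C,D,E,F,G,K,L} | {H,J}.
Refine {A,B,C,D,E,F,G,K,L} on symbol 0: members go to different blocks, giving {A,C,F,K,L} and {B,D,E,G}.
Split {A,C,F,K,L} by δ(·,1) → {A,C,L} and {F,K}.
The partition is now stable with 4 blocks: {A,C,L} | {H,J} | {B,D,E,G} | {F,K}.

4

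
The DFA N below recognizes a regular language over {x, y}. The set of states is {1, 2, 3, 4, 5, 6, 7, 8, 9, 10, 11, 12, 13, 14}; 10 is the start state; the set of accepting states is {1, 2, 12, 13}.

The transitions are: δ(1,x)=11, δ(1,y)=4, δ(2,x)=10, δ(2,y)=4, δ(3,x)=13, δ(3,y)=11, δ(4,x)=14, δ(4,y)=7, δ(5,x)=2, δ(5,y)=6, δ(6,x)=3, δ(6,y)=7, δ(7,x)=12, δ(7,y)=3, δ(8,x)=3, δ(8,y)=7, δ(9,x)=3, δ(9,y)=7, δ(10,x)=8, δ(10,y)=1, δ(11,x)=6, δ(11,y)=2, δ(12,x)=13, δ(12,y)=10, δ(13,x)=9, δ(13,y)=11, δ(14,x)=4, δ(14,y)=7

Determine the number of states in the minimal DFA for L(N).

8

Reachable states from the start: {1,2,3,4,6,7,8,9,10,11,12,13,14}. Unreachable: {5} — drop them.
Start with accepting vs non-accepting: {1,2,12,13} | {3,4,6,7,8,9,10,11,14}.
Split {1,2,12,13} by δ(·,x) → {1,2,13} and {12}.
Split {3,4,6,7,8,9,10,11,14} by δ(·,x) → {4,6,8,9,10,11,14} and {3} and {7}.
Split {4,6,8,9,10,11,14} by δ(·,x) → {4,10,11,14} and {6,8,9}.
Refine {1,2,13} on symbol x: members go to different blocks, giving {1,2} and {13}.
Refine {4,10,11,14} on symbol x: members go to different blocks, giving {4,14} and {10,11}.
Stable partition: {1,2} | {4,14} | {12} | {3} | {7} | {6,8,9} | {13} | {10,11} — 8 equivalence classes.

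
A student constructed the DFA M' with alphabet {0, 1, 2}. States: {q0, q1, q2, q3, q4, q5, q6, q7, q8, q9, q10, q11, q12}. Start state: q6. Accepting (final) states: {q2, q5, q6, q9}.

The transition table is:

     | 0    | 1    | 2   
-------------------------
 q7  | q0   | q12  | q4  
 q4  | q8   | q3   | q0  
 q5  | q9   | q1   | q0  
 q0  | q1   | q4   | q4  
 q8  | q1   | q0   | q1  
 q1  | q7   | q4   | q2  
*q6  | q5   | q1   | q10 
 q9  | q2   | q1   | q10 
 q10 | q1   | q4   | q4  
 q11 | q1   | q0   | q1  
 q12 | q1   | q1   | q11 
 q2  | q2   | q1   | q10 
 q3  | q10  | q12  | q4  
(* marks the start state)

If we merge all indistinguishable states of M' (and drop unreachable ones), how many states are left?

Start with accepting vs non-accepting: {q2,q5,q6,q9} | {q0,q1,q3,q4,q7,q8,q10,q11,q12}.
Refine {q0,q1,q3,q4,q7,q8,q10,q11,q12} on symbol 2: members go to different blocks, giving {q0,q3,q4,q7,q8,q10,q11,q12} and {q1}.
Split {q0,q3,q4,q7,q8,q10,q11,q12} by δ(·,0) → {q0,q8,q10,q11,q12} and {q3,q4,q7}.
Split {q0,q8,q10,q11,q12} by δ(·,1) → {q0,q10} and {q8,q11} and {q12}.
On input 0, block {q3,q4,q7} splits into {q3,q7} and {q4}.
Stable partition: {q2,q5,q6,q9} | {q0,q10} | {q1} | {q3,q7} | {q8,q11} | {q12} | {q4} — 7 equivalence classes.

7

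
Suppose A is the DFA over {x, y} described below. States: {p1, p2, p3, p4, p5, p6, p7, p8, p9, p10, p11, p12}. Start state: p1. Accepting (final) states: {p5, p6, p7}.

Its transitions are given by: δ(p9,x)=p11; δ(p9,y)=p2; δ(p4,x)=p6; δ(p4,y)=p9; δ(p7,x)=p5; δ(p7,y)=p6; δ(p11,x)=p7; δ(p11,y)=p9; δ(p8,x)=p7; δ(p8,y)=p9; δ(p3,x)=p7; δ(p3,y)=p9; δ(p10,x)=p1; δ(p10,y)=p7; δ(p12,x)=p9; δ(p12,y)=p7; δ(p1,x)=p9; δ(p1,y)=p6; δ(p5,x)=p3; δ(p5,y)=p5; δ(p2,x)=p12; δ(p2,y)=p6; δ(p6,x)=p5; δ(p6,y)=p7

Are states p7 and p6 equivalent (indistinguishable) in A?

First remove the unreachable states {p4,p8,p10}; 9 states remain.
Start with accepting vs non-accepting: {p5,p6,p7} | {p1,p2,p3,p9,p11,p12}.
Refine {p5,p6,p7} on symbol x: members go to different blocks, giving {p6,p7} and {p5}.
On input x, block {p1,p2,p3,p9,p11,p12} splits into {p1,p2,p9,p12} and {p3,p11}.
Refine {p1,p2,p9,p12} on symbol x: members go to different blocks, giving {p1,p2,p12} and {p9}.
Split {p1,p2,p12} by δ(·,x) → {p1,p12} and {p2}.
The partition is now stable with 6 blocks: {p6,p7} | {p1,p12} | {p5} | {p3,p11} | {p9} | {p2}.
p7 and p6 lie in the same block of the stable partition, so they are equivalent — no string distinguishes them.

Yes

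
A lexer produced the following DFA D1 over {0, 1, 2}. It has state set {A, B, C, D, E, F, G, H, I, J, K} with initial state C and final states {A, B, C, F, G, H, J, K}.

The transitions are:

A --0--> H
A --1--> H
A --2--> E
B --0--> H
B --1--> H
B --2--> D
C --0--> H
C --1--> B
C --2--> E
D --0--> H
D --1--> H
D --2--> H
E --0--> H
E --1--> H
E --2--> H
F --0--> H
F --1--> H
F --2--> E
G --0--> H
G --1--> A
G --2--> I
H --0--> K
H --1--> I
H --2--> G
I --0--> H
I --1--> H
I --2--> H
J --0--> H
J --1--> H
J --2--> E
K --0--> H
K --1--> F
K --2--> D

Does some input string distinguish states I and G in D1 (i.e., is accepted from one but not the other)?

First remove the unreachable states {J}; 10 states remain.
Start with accepting vs non-accepting: {A,B,C,F,G,H,K} | {D,E,I}.
On input 1, block {A,B,C,F,G,H,K} splits into {A,B,C,F,G,K} and {H}.
Refine {A,B,C,F,G,K} on symbol 1: members go to different blocks, giving {A,B,F} and {C,G,K}.
The partition is now stable with 4 blocks: {A,B,F} | {D,E,I} | {H} | {C,G,K}.
I and G end up in different blocks, so they are distinguishable. For instance, the string 'ε' is accepted from only G.

Yes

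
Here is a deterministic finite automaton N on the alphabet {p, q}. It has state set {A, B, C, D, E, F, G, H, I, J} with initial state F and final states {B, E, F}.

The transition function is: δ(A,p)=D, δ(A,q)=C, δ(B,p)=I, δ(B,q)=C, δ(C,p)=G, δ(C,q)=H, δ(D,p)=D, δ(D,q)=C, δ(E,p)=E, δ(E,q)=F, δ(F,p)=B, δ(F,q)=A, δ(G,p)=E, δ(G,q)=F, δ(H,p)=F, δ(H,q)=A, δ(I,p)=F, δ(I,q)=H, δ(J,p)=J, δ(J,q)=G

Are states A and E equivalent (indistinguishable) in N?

Reachable states from the start: {A,B,C,D,E,F,G,H,I}. Unreachable: {J} — drop them.
Start with accepting vs non-accepting: {B,E,F} | {A,C,D,G,H,I}.
Refine {B,E,F} on symbol p: members go to different blocks, giving {E,F} and {B}.
Refine {E,F} on symbol p: members go to different blocks, giving {E} and {F}.
On input p, block {A,C,D,G,H,I} splits into {A,C,D} and {H,I} and {G}.
On input p, block {A,C,D} splits into {A,D} and {C}.
On input q, block {H,I} splits into {H} and {I}.
The partition is now stable with 8 blocks: {E} | {A,D} | {B} | {F} | {H} | {G} | {C} | {I}.
A and E end up in different blocks, so they are distinguishable. For instance, the string 'ε' is accepted from only E.

No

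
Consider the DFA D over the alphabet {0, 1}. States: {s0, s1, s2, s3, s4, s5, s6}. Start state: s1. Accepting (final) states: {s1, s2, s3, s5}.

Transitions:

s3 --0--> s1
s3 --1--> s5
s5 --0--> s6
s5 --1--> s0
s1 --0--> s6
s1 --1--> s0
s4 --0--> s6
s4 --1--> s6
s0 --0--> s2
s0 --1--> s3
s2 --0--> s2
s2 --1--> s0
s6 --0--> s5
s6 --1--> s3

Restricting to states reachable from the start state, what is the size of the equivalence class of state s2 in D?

1

First remove the unreachable states {s4}; 6 states remain.
Initial partition by acceptance: {s1,s2,s3,s5} | {s0,s6}.
On input 0, block {s1,s2,s3,s5} splits into {s1,s5} and {s2,s3}.
Refine {s0,s6} on symbol 0: members go to different blocks, giving {s0} and {s6}.
On input 0, block {s2,s3} splits into {s2} and {s3}.
The partition is now stable with 5 blocks: {s1,s5} | {s0} | {s2} | {s6} | {s3}.
The equivalence class containing s2 is {s2}, of size 1.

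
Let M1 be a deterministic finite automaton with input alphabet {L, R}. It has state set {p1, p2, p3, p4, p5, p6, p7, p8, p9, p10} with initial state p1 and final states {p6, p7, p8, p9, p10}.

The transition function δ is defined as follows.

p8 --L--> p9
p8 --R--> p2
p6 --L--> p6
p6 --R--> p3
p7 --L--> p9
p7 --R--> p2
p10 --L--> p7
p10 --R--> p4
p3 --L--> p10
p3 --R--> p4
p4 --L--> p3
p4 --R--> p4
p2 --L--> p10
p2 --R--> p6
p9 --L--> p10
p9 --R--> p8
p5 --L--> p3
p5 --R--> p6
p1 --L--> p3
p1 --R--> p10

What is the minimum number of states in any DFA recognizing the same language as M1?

States {p5} cannot be reached from the start state, so discard them.
Start with accepting vs non-accepting: {p6,p7,p8,p9,p10} | {p1,p2,p3,p4}.
On input R, block {p6,p7,p8,p9,p10} splits into {p6,p7,p8,p10} and {p9}.
Refine {p6,p7,p8,p10} on symbol L: members go to different blocks, giving {p6,p10} and {p7,p8}.
Split {p6,p10} by δ(·,L) → {p6} and {p10}.
Split {p1,p2,p3,p4} by δ(·,L) → {p1,p4} and {p2,p3}.
On input R, block {p1,p4} splits into {p1} and {p4}.
Refine {p2,p3} on symbol R: members go to different blocks, giving {p2} and {p3}.
No further refinement is possible. Final partition (8 blocks): {p6} | {p1} | {p9} | {p7,p8} | {p10} | {p2} | {p4} | {p3}.

8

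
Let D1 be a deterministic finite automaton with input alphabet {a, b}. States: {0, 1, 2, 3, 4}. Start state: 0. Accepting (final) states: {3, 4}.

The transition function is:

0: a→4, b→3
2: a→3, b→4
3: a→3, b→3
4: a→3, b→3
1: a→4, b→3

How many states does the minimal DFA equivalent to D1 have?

2

Reachable states from the start: {0,3,4}. Unreachable: {1,2} — drop them.
Start with accepting vs non-accepting: {3,4} | {0}.
The partition is now stable with 2 blocks: {3,4} | {0}.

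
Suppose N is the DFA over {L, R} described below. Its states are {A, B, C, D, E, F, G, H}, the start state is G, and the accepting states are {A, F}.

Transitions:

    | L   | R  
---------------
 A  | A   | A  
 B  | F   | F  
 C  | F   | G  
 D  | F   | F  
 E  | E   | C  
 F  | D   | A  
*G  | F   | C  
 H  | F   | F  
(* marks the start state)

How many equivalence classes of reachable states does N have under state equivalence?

4

First remove the unreachable states {B,E,H}; 5 states remain.
Start with accepting vs non-accepting: {A,F} | {C,D,G}.
Split {A,F} by δ(·,L) → {A} and {F}.
On input R, block {C,D,G} splits into {C,G} and {D}.
No further refinement is possible. Final partition (4 blocks): {A} | {C,G} | {F} | {D}.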